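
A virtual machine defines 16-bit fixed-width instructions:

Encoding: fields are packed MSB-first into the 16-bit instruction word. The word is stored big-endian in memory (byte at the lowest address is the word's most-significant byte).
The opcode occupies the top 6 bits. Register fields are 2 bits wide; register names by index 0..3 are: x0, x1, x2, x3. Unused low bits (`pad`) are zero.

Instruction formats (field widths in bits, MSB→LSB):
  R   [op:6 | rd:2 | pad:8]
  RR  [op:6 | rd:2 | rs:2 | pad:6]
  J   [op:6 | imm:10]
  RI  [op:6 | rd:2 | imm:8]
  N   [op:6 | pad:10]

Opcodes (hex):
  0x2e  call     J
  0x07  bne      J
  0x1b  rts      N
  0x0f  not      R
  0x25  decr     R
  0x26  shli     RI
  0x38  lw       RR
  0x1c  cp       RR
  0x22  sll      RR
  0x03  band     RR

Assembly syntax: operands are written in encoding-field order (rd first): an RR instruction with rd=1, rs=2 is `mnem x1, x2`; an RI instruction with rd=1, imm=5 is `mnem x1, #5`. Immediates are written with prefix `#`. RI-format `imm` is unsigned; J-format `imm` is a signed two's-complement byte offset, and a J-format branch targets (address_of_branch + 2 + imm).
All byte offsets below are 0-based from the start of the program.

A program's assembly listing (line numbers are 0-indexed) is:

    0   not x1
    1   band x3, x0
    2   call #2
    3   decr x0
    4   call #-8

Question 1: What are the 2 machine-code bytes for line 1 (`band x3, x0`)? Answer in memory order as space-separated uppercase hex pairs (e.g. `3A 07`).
L1: band op=0x3:6|rd=3:2|rs=0:2|pad=0:6 ⇒ 0x0f00 ⇒ big 0f 00

0F 00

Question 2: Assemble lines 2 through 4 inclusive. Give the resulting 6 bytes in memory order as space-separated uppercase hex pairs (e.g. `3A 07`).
L2: call op=0x2e:6|imm=2:10 ⇒ 0xb802 ⇒ big b8 02
L3: decr op=0x25:6|rd=0:2|pad=0:8 ⇒ 0x9400 ⇒ big 94 00
L4: call op=0x2e:6|imm=-8:10 ⇒ 0xbbf8 ⇒ big bb f8

B8 02 94 00 BB F8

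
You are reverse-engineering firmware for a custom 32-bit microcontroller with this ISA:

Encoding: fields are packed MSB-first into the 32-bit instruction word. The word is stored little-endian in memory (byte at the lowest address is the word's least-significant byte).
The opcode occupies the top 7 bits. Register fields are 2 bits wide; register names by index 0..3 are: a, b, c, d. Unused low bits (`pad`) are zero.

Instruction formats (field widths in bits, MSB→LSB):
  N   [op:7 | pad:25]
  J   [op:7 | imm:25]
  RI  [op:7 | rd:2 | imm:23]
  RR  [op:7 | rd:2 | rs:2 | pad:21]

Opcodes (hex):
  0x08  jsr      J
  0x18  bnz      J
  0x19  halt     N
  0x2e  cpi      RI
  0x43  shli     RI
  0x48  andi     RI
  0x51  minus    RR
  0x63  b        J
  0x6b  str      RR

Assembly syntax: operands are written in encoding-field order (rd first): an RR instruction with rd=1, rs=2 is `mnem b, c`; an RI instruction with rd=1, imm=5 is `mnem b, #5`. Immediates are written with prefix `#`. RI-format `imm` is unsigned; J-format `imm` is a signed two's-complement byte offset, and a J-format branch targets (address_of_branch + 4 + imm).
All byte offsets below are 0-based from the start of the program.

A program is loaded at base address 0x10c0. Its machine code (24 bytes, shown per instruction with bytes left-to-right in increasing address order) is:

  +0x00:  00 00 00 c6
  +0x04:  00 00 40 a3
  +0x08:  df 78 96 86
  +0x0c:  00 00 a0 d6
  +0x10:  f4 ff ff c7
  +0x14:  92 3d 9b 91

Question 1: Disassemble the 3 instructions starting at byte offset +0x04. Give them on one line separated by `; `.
minus c, c; shli b, #1472735; str b, b

off 0x04: read 00 00 40 a3 as little → 0xa3400000
  op=0xa3400000>>25=0x51 ⇒ minus (RR)
  rd@[24:23]=0x2 ⇒ c
  rs@[22:21]=0x2 ⇒ c
off 0x08: read df 78 96 86 as little → 0x869678df
  op=0x869678df>>25=0x43 ⇒ shli (RI)
  rd@[24:23]=0x1 ⇒ b
  imm@[22:0]=0x1678df ⇒ #1472735
off 0x0c: read 00 00 a0 d6 as little → 0xd6a00000
  op=0xd6a00000>>25=0x6b ⇒ str (RR)
  rd@[24:23]=0x1 ⇒ b
  rs@[22:21]=0x1 ⇒ b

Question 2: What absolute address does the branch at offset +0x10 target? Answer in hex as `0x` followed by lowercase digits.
0x10c8

off 0x10: read f4 ff ff c7 as little → 0xc7fffff4
  top 7b → 0x63 → b [J]
  imm: (w>>0)&0x1ffffff=0x1fffff4 (s25→-12) → #-12
  target = base 0x10c0 + off 0x10 + 4 + imm -12 = 0x10c8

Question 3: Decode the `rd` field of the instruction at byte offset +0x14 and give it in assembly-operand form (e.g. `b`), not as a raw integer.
@+14  little-endian(92 3d 9b 91) = 0x919b3d92
  opcode bits[31:25]=0x48: andi/RI
  rd: (w>>23)&0x3=0x3 → d
  imm: (w>>0)&0x7fffff=0x1b3d92 → #1785234

d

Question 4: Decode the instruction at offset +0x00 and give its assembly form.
b #0

[00] 00 00 00 c6 → 0xc6000000
  top 7b → 0x63 → b [J]
  [24:0] imm=0 = #0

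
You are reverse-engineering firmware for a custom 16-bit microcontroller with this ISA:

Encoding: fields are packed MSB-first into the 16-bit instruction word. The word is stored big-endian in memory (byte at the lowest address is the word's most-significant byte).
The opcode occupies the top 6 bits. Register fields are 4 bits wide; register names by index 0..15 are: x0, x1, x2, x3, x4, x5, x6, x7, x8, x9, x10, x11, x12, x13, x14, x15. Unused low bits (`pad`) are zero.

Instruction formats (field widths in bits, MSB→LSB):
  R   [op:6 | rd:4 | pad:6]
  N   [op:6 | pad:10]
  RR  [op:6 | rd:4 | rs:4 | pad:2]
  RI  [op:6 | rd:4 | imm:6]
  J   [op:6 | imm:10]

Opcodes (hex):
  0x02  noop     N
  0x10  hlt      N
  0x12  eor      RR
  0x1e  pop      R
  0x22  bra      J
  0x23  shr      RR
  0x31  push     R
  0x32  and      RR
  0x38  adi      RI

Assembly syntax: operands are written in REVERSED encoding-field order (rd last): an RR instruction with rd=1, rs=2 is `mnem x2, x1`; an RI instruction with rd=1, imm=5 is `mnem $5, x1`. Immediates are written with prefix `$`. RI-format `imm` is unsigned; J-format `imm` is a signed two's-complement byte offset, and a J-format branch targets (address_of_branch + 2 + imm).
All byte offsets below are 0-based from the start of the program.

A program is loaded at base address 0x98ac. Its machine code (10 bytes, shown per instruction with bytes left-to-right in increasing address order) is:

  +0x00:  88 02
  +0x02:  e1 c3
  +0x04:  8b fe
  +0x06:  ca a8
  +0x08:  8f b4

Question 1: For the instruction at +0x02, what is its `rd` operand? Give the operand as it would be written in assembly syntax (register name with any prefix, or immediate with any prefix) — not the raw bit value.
x7

+0x02: e1 c3 ⇒ word 0xe1c3 (big)
  top 6b → 0x38 → adi [RI]
  rd: (w>>6)&0xf=0x7 → x7
  imm: (w>>0)&0x3f=0x3 → $3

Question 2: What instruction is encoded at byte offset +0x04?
bra $-2

@+04  big-endian(8b fe) = 0x8bfe
  opcode bits[15:10]=0x22: bra/J
  imm: (w>>0)&0x3ff=0x3fe (s10→-2) → $-2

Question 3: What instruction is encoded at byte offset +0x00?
bra $2

[00] 88 02 → 0x8802
  op=0x8802>>10=0x22 ⇒ bra (J)
  [9:0] imm=2 = $2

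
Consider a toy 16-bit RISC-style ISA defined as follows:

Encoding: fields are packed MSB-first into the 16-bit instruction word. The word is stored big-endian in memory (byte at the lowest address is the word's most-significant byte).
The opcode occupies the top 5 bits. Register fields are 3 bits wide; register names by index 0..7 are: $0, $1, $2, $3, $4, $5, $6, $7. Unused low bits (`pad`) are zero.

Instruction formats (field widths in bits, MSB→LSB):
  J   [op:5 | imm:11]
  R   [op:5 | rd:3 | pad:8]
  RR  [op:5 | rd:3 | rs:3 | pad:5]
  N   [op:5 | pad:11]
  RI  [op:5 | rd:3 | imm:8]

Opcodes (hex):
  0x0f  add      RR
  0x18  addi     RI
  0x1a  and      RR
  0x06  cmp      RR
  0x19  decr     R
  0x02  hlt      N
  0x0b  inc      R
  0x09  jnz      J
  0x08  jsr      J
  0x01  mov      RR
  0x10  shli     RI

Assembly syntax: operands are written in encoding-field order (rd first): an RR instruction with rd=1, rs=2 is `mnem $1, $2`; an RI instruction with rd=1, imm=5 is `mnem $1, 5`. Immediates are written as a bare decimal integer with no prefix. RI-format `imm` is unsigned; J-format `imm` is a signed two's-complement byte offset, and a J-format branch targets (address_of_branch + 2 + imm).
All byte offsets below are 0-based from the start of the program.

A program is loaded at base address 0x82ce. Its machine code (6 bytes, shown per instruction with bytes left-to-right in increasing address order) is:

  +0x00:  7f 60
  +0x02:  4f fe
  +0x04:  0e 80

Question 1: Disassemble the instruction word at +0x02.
@+02  big-endian(4f fe) = 0x4ffe
  opcode bits[15:11]=0x9: jnz/J
  [10:0] imm=2046 (s11→-2) = -2

jnz -2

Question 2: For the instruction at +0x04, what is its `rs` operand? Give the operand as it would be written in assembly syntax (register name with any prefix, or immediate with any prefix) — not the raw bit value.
@+04  big-endian(0e 80) = 0x0e80
  top 5b → 0x1 → mov [RR]
  [10:8] rd=6 = $6
  [7:5] rs=4 = $4

$4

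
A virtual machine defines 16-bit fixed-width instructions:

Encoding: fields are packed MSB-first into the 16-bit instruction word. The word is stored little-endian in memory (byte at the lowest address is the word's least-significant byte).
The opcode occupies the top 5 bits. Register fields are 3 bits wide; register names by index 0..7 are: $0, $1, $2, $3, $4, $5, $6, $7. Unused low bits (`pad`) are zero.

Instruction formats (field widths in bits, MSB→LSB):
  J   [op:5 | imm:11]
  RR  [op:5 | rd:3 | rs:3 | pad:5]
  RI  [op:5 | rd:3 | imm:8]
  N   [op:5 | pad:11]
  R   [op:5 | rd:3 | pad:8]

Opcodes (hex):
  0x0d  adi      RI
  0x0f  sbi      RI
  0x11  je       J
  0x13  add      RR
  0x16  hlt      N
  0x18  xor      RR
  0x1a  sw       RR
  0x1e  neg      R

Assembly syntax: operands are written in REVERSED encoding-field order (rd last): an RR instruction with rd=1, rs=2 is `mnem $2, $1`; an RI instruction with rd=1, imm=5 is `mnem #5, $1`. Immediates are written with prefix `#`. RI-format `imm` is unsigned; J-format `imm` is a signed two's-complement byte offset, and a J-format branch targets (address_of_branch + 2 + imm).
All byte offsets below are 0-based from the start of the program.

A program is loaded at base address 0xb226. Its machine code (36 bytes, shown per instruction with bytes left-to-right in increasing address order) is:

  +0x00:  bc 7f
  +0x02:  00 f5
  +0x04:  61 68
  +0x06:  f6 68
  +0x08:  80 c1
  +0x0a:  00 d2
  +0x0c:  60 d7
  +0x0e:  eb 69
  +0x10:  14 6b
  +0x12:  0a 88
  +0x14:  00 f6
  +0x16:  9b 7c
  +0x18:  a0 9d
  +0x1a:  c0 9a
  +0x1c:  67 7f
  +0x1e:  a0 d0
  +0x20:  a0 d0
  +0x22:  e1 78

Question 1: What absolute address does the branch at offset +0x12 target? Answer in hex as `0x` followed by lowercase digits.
0xb244

+0x12: 0a 88 ⇒ word 0x880a (little)
  op=0x880a>>11=0x11 ⇒ je (J)
  imm: (w>>0)&0x7ff=0xa → #10
  target = base 0xb226 + off 0x12 + 2 + imm 10 = 0xb244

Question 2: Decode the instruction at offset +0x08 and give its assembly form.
xor $4, $1

+0x08: 80 c1 ⇒ word 0xc180 (little)
  opcode bits[15:11]=0x18: xor/RR
  [10:8] rd=1 = $1
  [7:5] rs=4 = $4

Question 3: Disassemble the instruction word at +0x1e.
@+1e  little-endian(a0 d0) = 0xd0a0
  op=0xd0a0>>11=0x1a ⇒ sw (RR)
  [10:8] rd=0 = $0
  [7:5] rs=5 = $5

sw $5, $0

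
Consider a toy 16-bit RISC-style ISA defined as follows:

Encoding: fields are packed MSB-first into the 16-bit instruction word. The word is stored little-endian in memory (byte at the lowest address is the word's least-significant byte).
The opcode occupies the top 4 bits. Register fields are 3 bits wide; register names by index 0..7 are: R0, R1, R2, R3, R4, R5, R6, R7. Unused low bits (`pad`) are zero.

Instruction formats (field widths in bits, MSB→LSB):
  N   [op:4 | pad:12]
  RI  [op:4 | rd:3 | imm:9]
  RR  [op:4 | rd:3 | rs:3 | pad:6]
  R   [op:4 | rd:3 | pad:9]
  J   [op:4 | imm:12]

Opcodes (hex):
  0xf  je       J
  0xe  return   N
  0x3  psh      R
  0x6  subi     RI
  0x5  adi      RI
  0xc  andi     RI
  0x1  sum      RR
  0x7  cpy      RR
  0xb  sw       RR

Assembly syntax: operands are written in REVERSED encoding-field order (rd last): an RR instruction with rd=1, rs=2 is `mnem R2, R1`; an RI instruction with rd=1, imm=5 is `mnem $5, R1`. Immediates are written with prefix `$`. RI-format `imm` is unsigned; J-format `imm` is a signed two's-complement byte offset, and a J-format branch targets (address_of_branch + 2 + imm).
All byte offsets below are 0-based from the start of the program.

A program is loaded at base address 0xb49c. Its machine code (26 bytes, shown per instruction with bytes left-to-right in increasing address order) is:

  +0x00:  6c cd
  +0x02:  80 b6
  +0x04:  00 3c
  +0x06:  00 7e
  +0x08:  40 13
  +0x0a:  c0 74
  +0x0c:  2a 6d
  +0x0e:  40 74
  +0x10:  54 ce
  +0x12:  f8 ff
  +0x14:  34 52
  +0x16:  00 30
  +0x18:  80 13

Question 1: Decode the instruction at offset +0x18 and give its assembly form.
@+18  little-endian(80 13) = 0x1380
  op=0x1380>>12=0x1 ⇒ sum (RR)
  rd@[11:9]=0x1 ⇒ R1
  rs@[8:6]=0x6 ⇒ R6

sum R6, R1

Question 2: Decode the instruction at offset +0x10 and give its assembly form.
@+10  little-endian(54 ce) = 0xce54
  opcode bits[15:12]=0xc: andi/RI
  rd: (w>>9)&0x7=0x7 → R7
  imm: (w>>0)&0x1ff=0x54 → $84

andi $84, R7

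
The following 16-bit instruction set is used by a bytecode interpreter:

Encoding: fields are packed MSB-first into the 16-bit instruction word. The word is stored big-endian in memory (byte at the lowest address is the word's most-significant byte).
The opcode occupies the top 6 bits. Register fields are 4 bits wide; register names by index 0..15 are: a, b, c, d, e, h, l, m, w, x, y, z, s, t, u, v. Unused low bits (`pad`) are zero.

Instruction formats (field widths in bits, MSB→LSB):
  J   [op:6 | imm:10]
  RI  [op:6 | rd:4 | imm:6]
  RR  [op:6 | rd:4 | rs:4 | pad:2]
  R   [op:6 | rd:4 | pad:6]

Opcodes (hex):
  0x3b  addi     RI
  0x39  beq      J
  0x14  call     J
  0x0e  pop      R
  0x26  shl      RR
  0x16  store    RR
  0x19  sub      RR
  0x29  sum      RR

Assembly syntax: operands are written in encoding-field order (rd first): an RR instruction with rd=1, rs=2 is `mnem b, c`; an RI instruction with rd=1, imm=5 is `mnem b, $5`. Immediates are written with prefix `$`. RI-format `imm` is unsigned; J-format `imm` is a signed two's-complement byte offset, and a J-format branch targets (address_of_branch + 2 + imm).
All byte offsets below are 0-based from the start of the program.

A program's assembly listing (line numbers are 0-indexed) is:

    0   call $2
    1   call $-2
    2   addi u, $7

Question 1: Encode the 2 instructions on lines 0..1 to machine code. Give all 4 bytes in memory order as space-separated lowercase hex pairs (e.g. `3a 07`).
50 02 53 fe

L0: call op=0x14:6|imm=2:10 ⇒ 0x5002 ⇒ big 50 02
L1: call op=0x14:6|imm=-2:10 ⇒ 0x53fe ⇒ big 53 fe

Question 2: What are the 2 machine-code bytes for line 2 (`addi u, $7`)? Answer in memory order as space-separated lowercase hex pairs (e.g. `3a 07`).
ef 87

line 2 (addi): pack op=0x3b:6|rd=14:4|imm=7:6 = 0xef87; big→ ef 87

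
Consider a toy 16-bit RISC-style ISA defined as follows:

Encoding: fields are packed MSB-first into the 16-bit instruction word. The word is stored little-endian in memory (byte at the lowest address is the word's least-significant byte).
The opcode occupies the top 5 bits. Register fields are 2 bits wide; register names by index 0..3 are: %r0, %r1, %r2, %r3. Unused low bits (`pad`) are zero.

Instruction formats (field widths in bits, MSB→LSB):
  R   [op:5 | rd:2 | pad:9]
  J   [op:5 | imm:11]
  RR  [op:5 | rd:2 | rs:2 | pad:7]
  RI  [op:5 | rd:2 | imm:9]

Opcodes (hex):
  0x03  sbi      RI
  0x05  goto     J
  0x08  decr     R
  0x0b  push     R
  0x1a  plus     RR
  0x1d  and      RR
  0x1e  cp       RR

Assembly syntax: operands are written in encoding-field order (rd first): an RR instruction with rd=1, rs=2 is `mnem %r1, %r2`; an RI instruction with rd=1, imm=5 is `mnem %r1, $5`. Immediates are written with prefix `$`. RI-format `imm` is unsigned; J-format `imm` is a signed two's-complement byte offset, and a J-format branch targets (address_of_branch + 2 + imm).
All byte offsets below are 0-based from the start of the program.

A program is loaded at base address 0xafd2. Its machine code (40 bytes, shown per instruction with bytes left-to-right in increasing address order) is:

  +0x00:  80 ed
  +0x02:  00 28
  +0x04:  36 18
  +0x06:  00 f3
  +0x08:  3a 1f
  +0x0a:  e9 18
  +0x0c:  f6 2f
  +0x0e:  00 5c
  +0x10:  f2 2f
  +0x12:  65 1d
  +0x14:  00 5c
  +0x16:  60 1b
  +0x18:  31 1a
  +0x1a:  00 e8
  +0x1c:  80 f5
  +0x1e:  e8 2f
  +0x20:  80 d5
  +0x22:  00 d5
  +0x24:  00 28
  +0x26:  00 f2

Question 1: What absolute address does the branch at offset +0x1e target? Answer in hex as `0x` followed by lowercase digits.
@+1e  little-endian(e8 2f) = 0x2fe8
  top 5b → 0x5 → goto [J]
  [10:0] imm=2024 (s11→-24) = $-24
  target = base 0xafd2 + off 0x1e + 2 + imm -24 = 0xafda

0xafda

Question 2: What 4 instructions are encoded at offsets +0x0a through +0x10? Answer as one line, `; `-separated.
off 0x0a: read e9 18 as little → 0x18e9
  opcode bits[15:11]=0x3: sbi/RI
  rd: (w>>9)&0x3=0x0 → %r0
  imm: (w>>0)&0x1ff=0xe9 → $233
off 0x0c: read f6 2f as little → 0x2ff6
  opcode bits[15:11]=0x5: goto/J
  imm: (w>>0)&0x7ff=0x7f6 (s11→-10) → $-10
off 0x0e: read 00 5c as little → 0x5c00
  opcode bits[15:11]=0xb: push/R
  rd: (w>>9)&0x3=0x2 → %r2
off 0x10: read f2 2f as little → 0x2ff2
  opcode bits[15:11]=0x5: goto/J
  imm: (w>>0)&0x7ff=0x7f2 (s11→-14) → $-14

sbi %r0, $233; goto $-10; push %r2; goto $-14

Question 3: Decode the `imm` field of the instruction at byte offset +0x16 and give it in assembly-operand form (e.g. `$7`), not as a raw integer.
$352

+0x16: 60 1b ⇒ word 0x1b60 (little)
  op=0x1b60>>11=0x3 ⇒ sbi (RI)
  rd@[10:9]=0x1 ⇒ %r1
  imm@[8:0]=0x160 ⇒ $352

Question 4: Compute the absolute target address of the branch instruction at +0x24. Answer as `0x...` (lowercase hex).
0xaff8

off 0x24: read 00 28 as little → 0x2800
  top 5b → 0x5 → goto [J]
  imm: (w>>0)&0x7ff=0x0 → $0
  target = base 0xafd2 + off 0x24 + 2 + imm 0 = 0xaff8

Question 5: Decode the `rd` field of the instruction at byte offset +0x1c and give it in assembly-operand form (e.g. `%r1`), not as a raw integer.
%r2

@+1c  little-endian(80 f5) = 0xf580
  opcode bits[15:11]=0x1e: cp/RR
  rd@[10:9]=0x2 ⇒ %r2
  rs@[8:7]=0x3 ⇒ %r3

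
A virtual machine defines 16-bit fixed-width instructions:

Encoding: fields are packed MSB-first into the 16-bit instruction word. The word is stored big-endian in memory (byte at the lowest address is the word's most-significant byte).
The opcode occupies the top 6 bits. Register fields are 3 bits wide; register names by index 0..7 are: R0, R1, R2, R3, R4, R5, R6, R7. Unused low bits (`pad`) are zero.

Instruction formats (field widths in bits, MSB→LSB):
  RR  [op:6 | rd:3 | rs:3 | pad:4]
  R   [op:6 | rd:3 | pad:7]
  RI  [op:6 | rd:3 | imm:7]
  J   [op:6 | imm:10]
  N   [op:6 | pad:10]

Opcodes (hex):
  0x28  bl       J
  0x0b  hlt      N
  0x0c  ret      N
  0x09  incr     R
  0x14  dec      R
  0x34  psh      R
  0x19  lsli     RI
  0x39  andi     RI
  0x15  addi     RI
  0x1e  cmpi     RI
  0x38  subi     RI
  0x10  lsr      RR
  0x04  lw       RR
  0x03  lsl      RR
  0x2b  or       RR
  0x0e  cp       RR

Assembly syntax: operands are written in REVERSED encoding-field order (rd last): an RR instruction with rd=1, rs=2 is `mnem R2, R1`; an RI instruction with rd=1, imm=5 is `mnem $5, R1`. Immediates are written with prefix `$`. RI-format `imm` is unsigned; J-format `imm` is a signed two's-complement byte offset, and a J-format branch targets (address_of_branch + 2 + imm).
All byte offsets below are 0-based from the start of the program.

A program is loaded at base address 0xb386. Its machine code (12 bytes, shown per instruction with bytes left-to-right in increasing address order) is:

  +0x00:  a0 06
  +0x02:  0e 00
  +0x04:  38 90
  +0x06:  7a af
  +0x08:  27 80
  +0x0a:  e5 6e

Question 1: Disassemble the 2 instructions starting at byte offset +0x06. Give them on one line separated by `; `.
cmpi $47, R5; incr R7

off 0x06: read 7a af as big → 0x7aaf
  op=0x7aaf>>10=0x1e ⇒ cmpi (RI)
  rd: (w>>7)&0x7=0x5 → R5
  imm: (w>>0)&0x7f=0x2f → $47
off 0x08: read 27 80 as big → 0x2780
  op=0x2780>>10=0x9 ⇒ incr (R)
  rd: (w>>7)&0x7=0x7 → R7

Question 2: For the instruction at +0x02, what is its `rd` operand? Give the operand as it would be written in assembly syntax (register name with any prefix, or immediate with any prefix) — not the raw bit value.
+0x02: 0e 00 ⇒ word 0x0e00 (big)
  opcode bits[15:10]=0x3: lsl/RR
  [9:7] rd=4 = R4
  [6:4] rs=0 = R0

R4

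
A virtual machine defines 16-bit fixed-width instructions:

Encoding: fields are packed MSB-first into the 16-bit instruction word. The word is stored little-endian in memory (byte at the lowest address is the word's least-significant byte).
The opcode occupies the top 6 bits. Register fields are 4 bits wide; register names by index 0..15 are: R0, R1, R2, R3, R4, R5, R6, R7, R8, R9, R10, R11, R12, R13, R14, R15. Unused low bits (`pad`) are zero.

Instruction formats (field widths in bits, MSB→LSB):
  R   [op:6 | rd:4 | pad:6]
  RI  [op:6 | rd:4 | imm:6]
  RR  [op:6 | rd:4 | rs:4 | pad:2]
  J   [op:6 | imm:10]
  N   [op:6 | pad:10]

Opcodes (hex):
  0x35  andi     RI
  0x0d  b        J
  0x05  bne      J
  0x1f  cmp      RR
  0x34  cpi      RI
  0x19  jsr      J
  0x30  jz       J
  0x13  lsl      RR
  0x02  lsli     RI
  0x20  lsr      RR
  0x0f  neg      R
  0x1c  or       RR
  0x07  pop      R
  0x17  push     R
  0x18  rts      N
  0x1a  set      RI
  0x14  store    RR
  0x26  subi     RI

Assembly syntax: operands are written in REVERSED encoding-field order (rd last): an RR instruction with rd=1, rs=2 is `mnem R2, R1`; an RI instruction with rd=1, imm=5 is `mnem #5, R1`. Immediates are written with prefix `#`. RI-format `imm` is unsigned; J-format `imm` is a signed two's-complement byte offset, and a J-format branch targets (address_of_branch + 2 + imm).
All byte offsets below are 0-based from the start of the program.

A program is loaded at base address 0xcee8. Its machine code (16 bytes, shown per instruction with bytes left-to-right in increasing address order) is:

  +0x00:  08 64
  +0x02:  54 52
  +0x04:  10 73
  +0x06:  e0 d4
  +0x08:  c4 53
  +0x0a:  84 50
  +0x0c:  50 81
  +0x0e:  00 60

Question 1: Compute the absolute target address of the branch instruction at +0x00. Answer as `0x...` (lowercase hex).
@+00  little-endian(08 64) = 0x6408
  top 6b → 0x19 → jsr [J]
  imm@[9:0]=0x8 ⇒ #8
  target = base 0xcee8 + off 0x00 + 2 + imm 8 = 0xcef2

0xcef2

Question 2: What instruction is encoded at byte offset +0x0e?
off 0x0e: read 00 60 as little → 0x6000
  top 6b → 0x18 → rts [N]

rts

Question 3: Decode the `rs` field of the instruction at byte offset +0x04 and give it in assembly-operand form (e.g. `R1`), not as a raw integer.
@+04  little-endian(10 73) = 0x7310
  opcode bits[15:10]=0x1c: or/RR
  rd: (w>>6)&0xf=0xc → R12
  rs: (w>>2)&0xf=0x4 → R4

R4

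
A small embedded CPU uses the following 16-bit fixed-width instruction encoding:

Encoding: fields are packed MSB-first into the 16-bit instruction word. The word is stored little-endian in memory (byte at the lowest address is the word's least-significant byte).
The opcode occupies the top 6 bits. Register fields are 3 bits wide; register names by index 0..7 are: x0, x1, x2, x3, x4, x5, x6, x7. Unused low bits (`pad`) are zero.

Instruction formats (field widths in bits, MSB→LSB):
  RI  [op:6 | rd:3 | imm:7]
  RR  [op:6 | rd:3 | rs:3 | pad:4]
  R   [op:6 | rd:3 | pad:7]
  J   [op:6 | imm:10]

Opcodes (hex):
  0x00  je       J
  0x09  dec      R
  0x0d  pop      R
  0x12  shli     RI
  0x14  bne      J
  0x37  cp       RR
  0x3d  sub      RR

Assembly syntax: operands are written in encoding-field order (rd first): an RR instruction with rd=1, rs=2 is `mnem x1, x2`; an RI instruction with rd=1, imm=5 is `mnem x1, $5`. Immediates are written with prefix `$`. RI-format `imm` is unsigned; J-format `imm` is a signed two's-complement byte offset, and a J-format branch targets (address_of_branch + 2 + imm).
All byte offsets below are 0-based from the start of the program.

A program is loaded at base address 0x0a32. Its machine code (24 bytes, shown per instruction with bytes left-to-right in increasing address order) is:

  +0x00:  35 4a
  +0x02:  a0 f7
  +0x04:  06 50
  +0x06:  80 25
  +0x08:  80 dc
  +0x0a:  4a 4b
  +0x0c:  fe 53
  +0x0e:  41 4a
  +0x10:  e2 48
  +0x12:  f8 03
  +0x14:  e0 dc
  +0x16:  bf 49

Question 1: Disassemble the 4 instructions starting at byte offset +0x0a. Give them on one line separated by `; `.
@+0a  little-endian(4a 4b) = 0x4b4a
  opcode bits[15:10]=0x12: shli/RI
  rd@[9:7]=0x6 ⇒ x6
  imm@[6:0]=0x4a ⇒ $74
@+0c  little-endian(fe 53) = 0x53fe
  opcode bits[15:10]=0x14: bne/J
  imm@[9:0]=0x3fe (s10→-2) ⇒ $-2
@+0e  little-endian(41 4a) = 0x4a41
  opcode bits[15:10]=0x12: shli/RI
  rd@[9:7]=0x4 ⇒ x4
  imm@[6:0]=0x41 ⇒ $65
@+10  little-endian(e2 48) = 0x48e2
  opcode bits[15:10]=0x12: shli/RI
  rd@[9:7]=0x1 ⇒ x1
  imm@[6:0]=0x62 ⇒ $98

shli x6, $74; bne $-2; shli x4, $65; shli x1, $98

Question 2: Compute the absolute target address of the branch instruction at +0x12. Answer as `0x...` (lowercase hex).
[12] f8 03 → 0x03f8
  opcode bits[15:10]=0x0: je/J
  imm: (w>>0)&0x3ff=0x3f8 (s10→-8) → $-8
  target = base 0x0a32 + off 0x12 + 2 + imm -8 = 0x0a3e

0x0a3e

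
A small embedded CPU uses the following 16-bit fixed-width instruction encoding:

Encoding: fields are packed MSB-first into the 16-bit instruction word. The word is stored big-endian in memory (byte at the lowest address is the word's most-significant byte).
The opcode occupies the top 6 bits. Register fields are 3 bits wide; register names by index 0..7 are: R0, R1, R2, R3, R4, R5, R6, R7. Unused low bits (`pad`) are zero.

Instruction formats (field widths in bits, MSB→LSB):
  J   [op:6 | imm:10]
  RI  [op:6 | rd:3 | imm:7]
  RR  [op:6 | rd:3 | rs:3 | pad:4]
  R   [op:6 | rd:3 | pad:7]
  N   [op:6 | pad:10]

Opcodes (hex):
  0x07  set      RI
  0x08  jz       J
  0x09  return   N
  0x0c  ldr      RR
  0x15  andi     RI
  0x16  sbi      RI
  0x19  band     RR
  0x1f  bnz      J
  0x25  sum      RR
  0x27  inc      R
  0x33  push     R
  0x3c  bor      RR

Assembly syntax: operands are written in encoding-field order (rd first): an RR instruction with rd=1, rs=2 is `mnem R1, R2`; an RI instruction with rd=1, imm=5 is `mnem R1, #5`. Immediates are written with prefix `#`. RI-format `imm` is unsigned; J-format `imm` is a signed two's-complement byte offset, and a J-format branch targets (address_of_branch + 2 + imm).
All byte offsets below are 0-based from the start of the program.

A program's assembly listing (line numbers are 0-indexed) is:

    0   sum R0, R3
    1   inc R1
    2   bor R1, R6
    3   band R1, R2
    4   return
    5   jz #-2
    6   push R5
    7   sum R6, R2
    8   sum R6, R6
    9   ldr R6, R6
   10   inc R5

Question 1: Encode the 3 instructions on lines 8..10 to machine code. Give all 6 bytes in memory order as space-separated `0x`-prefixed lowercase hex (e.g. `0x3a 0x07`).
L8: sum op=0x25:6|rd=6:3|rs=6:3|pad=0:4 ⇒ 0x9760 ⇒ big 97 60
L9: ldr op=0xc:6|rd=6:3|rs=6:3|pad=0:4 ⇒ 0x3360 ⇒ big 33 60
L10: inc op=0x27:6|rd=5:3|pad=0:7 ⇒ 0x9e80 ⇒ big 9e 80

0x97 0x60 0x33 0x60 0x9e 0x80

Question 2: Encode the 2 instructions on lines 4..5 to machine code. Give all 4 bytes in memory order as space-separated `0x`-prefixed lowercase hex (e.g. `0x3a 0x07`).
L4: return op=0x9:6|pad=0:10 ⇒ 0x2400 ⇒ big 24 00
L5: jz op=0x8:6|imm=-2:10 ⇒ 0x23fe ⇒ big 23 fe

0x24 0x00 0x23 0xfe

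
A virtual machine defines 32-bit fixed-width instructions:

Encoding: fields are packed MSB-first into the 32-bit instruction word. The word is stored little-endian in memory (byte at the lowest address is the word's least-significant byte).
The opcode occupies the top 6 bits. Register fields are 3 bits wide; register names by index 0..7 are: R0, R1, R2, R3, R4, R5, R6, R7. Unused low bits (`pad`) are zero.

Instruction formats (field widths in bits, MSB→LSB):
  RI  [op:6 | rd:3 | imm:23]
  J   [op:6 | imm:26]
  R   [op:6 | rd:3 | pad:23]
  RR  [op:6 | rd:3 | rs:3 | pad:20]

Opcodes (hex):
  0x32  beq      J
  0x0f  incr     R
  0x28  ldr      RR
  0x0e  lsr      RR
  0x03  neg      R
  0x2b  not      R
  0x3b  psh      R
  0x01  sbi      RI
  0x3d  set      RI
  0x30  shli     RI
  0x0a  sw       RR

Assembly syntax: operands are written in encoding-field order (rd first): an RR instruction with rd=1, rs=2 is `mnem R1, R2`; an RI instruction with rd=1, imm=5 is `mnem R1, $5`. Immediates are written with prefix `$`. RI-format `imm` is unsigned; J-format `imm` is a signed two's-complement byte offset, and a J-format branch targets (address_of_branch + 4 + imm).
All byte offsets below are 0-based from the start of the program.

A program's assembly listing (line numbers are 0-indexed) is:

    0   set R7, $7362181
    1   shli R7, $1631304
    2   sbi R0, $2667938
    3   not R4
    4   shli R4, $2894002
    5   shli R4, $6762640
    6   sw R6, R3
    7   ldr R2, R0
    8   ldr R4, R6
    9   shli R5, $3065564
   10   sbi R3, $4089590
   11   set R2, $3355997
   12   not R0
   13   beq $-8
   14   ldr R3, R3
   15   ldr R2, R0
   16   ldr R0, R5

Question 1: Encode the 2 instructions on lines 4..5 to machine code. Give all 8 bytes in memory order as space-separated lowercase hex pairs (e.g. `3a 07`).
b2 28 2c c2 90 30 67 c2

4. shli fields op=0x30:6|rd=4:3|imm=2894002:23 → word c22c28b2h → b2 28 2c c2
5. shli fields op=0x30:6|rd=4:3|imm=6762640:23 → word c2673090h → 90 30 67 c2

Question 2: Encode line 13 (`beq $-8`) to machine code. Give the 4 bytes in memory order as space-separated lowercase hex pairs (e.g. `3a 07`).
f8 ff ff cb

L13: beq op=0x32:6|imm=-8:26 ⇒ 0xcbfffff8 ⇒ little f8 ff ff cb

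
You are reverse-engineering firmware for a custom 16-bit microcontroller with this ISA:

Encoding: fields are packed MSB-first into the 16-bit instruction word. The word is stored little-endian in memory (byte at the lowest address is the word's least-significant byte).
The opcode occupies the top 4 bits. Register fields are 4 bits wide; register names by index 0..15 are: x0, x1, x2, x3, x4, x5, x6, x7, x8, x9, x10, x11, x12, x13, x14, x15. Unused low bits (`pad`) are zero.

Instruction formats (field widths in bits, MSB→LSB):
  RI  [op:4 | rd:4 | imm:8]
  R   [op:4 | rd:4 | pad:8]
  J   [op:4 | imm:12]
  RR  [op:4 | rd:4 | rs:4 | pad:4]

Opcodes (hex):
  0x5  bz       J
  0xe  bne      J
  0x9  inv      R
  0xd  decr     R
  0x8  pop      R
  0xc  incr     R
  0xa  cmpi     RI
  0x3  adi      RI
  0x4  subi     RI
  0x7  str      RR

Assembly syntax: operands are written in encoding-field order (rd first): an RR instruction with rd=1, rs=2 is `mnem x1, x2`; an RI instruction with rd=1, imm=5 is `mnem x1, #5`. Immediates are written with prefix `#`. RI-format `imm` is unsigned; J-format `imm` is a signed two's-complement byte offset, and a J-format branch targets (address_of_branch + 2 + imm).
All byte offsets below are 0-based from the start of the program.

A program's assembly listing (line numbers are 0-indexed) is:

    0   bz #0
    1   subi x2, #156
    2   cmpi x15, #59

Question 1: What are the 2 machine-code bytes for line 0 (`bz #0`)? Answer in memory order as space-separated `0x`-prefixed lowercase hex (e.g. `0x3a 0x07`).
line 0 (bz): pack op=0x5:4|imm=0:12 = 0x5000; little→ 00 50

0x00 0x50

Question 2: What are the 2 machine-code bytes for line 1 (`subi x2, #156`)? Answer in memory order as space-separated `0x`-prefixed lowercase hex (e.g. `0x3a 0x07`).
L1: subi op=0x4:4|rd=2:4|imm=156:8 ⇒ 0x429c ⇒ little 9c 42

0x9c 0x42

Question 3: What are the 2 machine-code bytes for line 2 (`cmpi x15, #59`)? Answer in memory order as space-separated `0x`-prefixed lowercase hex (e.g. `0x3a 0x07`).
L2: cmpi op=0xa:4|rd=15:4|imm=59:8 ⇒ 0xaf3b ⇒ little 3b af

0x3b 0xaf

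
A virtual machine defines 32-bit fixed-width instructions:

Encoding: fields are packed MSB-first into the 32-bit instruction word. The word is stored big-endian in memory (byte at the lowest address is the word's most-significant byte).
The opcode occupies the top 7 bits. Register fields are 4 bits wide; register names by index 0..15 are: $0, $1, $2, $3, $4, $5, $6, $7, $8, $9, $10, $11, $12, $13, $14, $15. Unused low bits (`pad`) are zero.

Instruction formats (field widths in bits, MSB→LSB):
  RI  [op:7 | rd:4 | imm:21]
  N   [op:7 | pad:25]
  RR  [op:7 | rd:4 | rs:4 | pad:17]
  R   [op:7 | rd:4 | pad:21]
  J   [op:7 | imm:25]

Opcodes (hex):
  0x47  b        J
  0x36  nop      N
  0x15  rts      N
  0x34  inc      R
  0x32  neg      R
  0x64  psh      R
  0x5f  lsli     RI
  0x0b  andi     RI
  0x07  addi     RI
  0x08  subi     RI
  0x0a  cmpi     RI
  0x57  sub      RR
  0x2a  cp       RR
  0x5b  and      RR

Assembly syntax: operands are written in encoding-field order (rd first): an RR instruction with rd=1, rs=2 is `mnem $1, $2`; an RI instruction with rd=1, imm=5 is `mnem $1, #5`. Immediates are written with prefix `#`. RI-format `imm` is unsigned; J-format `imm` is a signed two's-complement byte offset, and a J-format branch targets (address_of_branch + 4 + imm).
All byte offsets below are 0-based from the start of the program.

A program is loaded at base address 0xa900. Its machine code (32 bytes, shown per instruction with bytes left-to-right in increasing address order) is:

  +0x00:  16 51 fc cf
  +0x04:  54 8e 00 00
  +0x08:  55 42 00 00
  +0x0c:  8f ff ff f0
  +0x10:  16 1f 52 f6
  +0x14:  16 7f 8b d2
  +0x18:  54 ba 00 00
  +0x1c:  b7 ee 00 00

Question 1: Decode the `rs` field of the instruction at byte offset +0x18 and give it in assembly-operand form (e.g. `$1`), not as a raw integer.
$13

@+18  big-endian(54 ba 00 00) = 0x54ba0000
  opcode bits[31:25]=0x2a: cp/RR
  rd@[24:21]=0x5 ⇒ $5
  rs@[20:17]=0xd ⇒ $13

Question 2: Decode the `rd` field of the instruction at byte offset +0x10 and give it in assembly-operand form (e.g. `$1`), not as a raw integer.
$0

off 0x10: read 16 1f 52 f6 as big → 0x161f52f6
  opcode bits[31:25]=0xb: andi/RI
  rd@[24:21]=0x0 ⇒ $0
  imm@[20:0]=0x1f52f6 ⇒ #2052854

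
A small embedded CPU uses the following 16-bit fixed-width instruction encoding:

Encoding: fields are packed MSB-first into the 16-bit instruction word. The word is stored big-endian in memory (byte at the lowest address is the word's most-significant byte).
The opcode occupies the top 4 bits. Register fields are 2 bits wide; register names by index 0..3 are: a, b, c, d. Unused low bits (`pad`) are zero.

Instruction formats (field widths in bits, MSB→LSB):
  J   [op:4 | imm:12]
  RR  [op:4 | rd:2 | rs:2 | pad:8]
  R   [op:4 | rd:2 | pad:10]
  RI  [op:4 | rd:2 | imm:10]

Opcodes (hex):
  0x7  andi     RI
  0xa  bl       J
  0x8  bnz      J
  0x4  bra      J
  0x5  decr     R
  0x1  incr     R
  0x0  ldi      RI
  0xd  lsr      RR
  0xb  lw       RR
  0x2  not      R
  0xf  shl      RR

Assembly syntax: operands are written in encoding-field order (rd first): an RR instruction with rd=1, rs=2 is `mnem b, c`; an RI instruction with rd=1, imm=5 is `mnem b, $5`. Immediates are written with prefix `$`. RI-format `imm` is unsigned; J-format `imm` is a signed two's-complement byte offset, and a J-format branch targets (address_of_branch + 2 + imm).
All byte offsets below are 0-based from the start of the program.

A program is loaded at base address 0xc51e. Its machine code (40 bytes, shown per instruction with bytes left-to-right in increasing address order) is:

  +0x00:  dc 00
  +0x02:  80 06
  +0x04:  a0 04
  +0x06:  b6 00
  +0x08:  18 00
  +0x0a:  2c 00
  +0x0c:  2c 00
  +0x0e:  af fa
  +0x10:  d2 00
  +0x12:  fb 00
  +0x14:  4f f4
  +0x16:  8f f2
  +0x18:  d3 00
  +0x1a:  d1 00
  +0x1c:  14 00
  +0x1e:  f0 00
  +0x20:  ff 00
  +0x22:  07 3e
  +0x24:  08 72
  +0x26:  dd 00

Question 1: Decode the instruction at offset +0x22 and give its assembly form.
ldi b, $830

off 0x22: read 07 3e as big → 0x073e
  top 4b → 0x0 → ldi [RI]
  rd: (w>>10)&0x3=0x1 → b
  imm: (w>>0)&0x3ff=0x33e → $830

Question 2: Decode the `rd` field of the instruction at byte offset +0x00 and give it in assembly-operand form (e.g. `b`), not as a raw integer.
@+00  big-endian(dc 00) = 0xdc00
  opcode bits[15:12]=0xd: lsr/RR
  rd@[11:10]=0x3 ⇒ d
  rs@[9:8]=0x0 ⇒ a

d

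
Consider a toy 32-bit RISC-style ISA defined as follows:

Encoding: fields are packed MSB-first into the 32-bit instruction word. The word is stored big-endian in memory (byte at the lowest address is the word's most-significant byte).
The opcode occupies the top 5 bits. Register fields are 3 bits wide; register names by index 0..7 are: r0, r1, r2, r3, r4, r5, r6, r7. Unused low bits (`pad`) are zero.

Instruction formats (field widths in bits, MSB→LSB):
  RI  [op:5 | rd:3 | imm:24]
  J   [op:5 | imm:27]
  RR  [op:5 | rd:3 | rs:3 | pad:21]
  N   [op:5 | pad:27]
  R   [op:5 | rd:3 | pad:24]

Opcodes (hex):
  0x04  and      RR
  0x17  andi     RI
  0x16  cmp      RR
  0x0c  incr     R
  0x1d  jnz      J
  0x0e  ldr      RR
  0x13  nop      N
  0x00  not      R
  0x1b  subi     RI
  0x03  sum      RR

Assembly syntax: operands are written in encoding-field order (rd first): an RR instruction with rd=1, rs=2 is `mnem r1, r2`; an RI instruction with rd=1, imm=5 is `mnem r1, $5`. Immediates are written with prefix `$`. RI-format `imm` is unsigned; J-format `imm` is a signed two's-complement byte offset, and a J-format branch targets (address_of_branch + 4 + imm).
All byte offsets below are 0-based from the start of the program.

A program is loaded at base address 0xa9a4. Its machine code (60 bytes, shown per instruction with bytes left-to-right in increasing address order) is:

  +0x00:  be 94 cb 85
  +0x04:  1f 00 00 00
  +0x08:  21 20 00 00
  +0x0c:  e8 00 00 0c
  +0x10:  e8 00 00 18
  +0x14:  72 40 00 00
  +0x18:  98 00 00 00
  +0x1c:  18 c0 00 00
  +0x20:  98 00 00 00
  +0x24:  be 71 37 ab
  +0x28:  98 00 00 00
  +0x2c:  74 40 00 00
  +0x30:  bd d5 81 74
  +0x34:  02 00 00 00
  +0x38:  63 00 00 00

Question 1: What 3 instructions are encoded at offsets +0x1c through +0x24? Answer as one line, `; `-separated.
sum r0, r6; nop; andi r6, $7419819

@+1c  big-endian(18 c0 00 00) = 0x18c00000
  opcode bits[31:27]=0x3: sum/RR
  [26:24] rd=0 = r0
  [23:21] rs=6 = r6
@+20  big-endian(98 00 00 00) = 0x98000000
  opcode bits[31:27]=0x13: nop/N
@+24  big-endian(be 71 37 ab) = 0xbe7137ab
  opcode bits[31:27]=0x17: andi/RI
  [26:24] rd=6 = r6
  [23:0] imm=7419819 = $7419819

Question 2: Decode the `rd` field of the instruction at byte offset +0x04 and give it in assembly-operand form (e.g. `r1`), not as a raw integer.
r7

@+04  big-endian(1f 00 00 00) = 0x1f000000
  op=0x1f000000>>27=0x3 ⇒ sum (RR)
  rd@[26:24]=0x7 ⇒ r7
  rs@[23:21]=0x0 ⇒ r0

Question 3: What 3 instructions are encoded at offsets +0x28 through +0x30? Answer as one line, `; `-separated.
nop; ldr r4, r2; andi r5, $13992308

off 0x28: read 98 00 00 00 as big → 0x98000000
  op=0x98000000>>27=0x13 ⇒ nop (N)
off 0x2c: read 74 40 00 00 as big → 0x74400000
  op=0x74400000>>27=0xe ⇒ ldr (RR)
  [26:24] rd=4 = r4
  [23:21] rs=2 = r2
off 0x30: read bd d5 81 74 as big → 0xbdd58174
  op=0xbdd58174>>27=0x17 ⇒ andi (RI)
  [26:24] rd=5 = r5
  [23:0] imm=13992308 = $13992308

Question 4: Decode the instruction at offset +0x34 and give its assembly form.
@+34  big-endian(02 00 00 00) = 0x02000000
  op=0x02000000>>27=0x0 ⇒ not (R)
  rd: (w>>24)&0x7=0x2 → r2

not r2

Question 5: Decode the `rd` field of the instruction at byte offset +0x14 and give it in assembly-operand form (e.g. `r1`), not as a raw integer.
+0x14: 72 40 00 00 ⇒ word 0x72400000 (big)
  top 5b → 0xe → ldr [RR]
  rd@[26:24]=0x2 ⇒ r2
  rs@[23:21]=0x2 ⇒ r2

r2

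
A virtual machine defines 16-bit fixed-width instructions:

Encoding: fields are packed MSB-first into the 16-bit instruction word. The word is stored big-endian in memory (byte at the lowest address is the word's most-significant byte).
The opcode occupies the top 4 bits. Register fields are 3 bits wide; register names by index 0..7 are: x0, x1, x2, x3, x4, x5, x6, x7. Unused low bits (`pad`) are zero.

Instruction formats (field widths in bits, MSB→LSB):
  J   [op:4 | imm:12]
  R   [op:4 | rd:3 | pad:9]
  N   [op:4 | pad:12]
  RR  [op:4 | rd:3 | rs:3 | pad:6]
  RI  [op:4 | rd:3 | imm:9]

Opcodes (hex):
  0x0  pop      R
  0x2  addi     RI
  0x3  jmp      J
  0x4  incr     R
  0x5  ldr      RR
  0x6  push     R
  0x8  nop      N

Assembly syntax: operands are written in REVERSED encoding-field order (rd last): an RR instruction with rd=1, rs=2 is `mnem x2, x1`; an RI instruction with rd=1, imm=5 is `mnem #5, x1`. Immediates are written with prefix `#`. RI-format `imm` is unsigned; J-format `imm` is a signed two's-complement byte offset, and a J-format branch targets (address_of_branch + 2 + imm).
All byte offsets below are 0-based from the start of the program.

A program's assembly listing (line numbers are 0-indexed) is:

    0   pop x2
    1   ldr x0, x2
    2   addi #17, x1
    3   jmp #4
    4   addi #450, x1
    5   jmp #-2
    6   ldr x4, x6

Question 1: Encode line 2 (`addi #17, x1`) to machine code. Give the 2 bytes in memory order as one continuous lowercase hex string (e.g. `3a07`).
line 2 (addi): pack op=0x2:4|rd=1:3|imm=17:9 = 0x2211; big→ 22 11

2211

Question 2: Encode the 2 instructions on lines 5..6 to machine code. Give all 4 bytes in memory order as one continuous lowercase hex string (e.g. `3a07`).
5. jmp fields op=0x3:4|imm=-2:12 → word 3ffeh → 3f fe
6. ldr fields op=0x5:4|rd=6:3|rs=4:3|pad=0:6 → word 5d00h → 5d 00

3ffe5d00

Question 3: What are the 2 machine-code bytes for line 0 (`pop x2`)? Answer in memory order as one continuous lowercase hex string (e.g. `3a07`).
0400

line 0 (pop): pack op=0x0:4|rd=2:3|pad=0:9 = 0x0400; big→ 04 00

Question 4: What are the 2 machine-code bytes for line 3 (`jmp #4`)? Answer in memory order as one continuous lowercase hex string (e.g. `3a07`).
3004

L3: jmp op=0x3:4|imm=4:12 ⇒ 0x3004 ⇒ big 30 04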